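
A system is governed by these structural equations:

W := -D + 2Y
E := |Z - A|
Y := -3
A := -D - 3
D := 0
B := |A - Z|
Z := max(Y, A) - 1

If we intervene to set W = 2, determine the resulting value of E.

The intervention breaks the incoming arrows to W: W := -D + 2Y no longer applies, and W = 2.
E is not downstream of the intervention, so its value is determined by the original equations.
A = -D - 3  [with D=0]  = -3
Z = max(Y, A) - 1  [with Y=-3, A=-3]  = -4
E = |Z - A|  [with Z=-4, A=-3]  = 1

1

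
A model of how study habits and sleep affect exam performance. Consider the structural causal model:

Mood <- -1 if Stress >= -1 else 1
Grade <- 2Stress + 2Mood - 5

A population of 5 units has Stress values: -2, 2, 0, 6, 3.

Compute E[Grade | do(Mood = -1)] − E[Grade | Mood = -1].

-1.9

Under do(Mood=-1), Mood's equation is replaced by Mood=-1 for every unit. Per-unit Grade: -11, -3, -7, 5, -1. Mean = -3.4.
Conditioning on Mood=-1 selects the 4 unit(s) with Stress ∈ {2, 0, 6, 3}. Their Grade values: -3, -7, 5, -1. Mean = -1.5.
Difference = -3.4 − (-1.5) = -1.9.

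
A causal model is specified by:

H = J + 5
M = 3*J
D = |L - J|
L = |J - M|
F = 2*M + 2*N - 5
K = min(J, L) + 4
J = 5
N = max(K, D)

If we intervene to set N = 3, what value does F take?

31

do(N=3) replaces the equation N = max(K, D) with the constant N = 3.
M = 3*J  [with J=5]  = 15
F = 2*M + 2*N - 5  [with M=15, N=3]  = 31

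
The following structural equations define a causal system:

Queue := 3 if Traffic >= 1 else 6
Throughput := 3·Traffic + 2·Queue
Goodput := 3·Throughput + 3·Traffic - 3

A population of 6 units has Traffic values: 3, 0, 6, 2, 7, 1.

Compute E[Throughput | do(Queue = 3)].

Under do(Queue=3), Queue's equation is replaced by Queue=3 for every unit. Per-unit Throughput: 15, 6, 24, 12, 27, 9. Mean = 15.5.

15.5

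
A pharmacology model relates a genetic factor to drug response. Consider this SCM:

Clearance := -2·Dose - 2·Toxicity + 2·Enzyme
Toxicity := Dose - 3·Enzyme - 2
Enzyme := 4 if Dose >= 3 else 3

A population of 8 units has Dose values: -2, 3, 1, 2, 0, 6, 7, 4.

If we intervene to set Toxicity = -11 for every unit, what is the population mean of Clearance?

Every unit gets Toxicity=-11 under the intervention. Clearance values become 32, 24, 26, 24, 28, 18, 16, 22; E[Clearance|do(Toxicity=-11)] = 23.75.

23.75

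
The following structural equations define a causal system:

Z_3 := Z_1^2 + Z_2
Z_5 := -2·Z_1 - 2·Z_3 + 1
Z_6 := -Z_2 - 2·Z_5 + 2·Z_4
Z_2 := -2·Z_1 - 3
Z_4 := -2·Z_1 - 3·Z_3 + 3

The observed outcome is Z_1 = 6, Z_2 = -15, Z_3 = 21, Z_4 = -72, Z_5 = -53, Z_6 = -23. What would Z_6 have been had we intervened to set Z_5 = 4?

The intervention breaks the incoming arrows to Z_5: Z_5 := -2·Z_1 - 2·Z_3 + 1 no longer applies, and Z_5 = 4.
Z_2 = -2·Z_1 - 3  [with Z_1=6]  = -15
Z_3 = Z_1^2 + Z_2  [with Z_1=6, Z_2=-15]  = 21
Z_4 = -2·Z_1 - 3·Z_3 + 3  [with Z_1=6, Z_3=21]  = -72
Z_6 = -Z_2 - 2·Z_5 + 2·Z_4  [with Z_2=-15, Z_5=4, Z_4=-72]  = -137

-137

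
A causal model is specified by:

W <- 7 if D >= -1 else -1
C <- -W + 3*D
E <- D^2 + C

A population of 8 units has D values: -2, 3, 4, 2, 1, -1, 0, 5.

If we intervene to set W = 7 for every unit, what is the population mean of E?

5

Every unit gets W=7 under the intervention. E values become -9, 11, 21, 3, -3, -9, -7, 33; E[E|do(W=7)] = 5.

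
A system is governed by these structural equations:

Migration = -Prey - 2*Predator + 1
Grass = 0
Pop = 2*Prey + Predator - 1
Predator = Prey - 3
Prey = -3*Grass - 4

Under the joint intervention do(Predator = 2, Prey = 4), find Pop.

9

Setting Predator = 2, Prey = 4 by intervention discards those variables' equations.
Pop = 2*Prey + Predator - 1  [with Prey=4, Predator=2]  = 9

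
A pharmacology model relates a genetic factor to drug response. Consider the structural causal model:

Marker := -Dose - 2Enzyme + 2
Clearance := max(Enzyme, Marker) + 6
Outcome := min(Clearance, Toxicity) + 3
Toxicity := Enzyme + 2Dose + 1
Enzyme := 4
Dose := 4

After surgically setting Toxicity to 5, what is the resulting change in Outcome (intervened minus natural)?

-5

Under do(Toxicity=5), the mechanism Toxicity := Enzyme + 2Dose + 1 is discarded; Toxicity is fixed at 5.
Marker = -Dose - 2Enzyme + 2  [with Dose=4, Enzyme=4]  = -10
Clearance = max(Enzyme, Marker) + 6  [with Enzyme=4, Marker=-10]  = 10
Outcome = min(Clearance, Toxicity) + 3  [with Clearance=10, Toxicity=5]  = 8
Without intervention: Marker = -Dose - 2Enzyme + 2  [with Dose=4, Enzyme=4]  = -10; Toxicity = Enzyme + 2Dose + 1  [with Enzyme=4, Dose=4]  = 13; Clearance = max(Enzyme, Marker) + 6  [with Enzyme=4, Marker=-10]  = 10; Outcome = min(Clearance, Toxicity) + 3  [with Clearance=10, Toxicity=13]  = 13.
Change = 8 − 13 = -5.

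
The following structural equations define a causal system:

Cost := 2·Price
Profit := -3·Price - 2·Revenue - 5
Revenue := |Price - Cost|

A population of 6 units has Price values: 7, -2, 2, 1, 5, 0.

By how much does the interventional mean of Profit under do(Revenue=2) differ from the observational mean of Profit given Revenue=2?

-6.5

Under do(Revenue=2), Revenue's equation is replaced by Revenue=2 for every unit. Per-unit Profit: -30, -3, -15, -12, -24, -9. Mean = -15.5.
Conditioning on Revenue=2 selects the 2 unit(s) with Price ∈ {-2, 2}. Their Profit values: -3, -15. Mean = -9.
Difference = -15.5 − (-9) = -6.5.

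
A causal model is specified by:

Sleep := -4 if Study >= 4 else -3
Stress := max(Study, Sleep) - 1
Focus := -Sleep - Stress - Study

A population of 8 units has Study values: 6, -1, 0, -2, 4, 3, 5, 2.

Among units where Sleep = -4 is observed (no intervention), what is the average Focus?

Observing Sleep=-4 restricts to units where Sleep's equation naturally yields -4: Study ∈ {6, 4, 5}. In that subpopulation Focus = -7, -3, -5, mean -5.

-5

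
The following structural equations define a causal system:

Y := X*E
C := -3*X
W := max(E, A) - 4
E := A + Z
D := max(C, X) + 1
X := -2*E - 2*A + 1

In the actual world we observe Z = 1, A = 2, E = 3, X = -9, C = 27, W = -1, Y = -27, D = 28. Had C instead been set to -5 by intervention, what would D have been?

do(C=-5) replaces the equation C := -3*X with the constant C = -5.
E = A + Z  [with A=2, Z=1]  = 3
X = -2*E - 2*A + 1  [with E=3, A=2]  = -9
D = max(C, X) + 1  [with C=-5, X=-9]  = -4

-4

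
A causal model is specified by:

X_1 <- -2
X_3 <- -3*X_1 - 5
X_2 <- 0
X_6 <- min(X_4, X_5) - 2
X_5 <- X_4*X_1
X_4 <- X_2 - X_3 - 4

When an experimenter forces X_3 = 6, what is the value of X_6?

The intervention breaks the incoming arrows to X_3: X_3 <- -3*X_1 - 5 no longer applies, and X_3 = 6.
X_4 = X_2 - X_3 - 4  [with X_2=0, X_3=6]  = -10
X_5 = X_4*X_1  [with X_4=-10, X_1=-2]  = 20
X_6 = min(X_4, X_5) - 2  [with X_4=-10, X_5=20]  = -12

-12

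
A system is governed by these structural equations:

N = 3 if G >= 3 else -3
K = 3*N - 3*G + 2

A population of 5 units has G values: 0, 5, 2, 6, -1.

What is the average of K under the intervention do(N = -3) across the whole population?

Under do(N=-3), N's equation is replaced by N=-3 for every unit. Per-unit K: -7, -22, -13, -25, -4. Mean = -14.2.

-14.2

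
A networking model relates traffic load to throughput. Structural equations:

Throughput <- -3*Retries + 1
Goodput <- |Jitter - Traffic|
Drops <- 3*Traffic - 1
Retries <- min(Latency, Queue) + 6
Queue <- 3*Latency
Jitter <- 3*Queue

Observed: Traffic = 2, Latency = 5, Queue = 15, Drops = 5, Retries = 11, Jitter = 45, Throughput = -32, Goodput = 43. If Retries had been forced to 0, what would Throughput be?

Under do(Retries=0), the mechanism Retries <- min(Latency, Queue) + 6 is discarded; Retries is fixed at 0.
Throughput = -3*Retries + 1  [with Retries=0]  = 1

1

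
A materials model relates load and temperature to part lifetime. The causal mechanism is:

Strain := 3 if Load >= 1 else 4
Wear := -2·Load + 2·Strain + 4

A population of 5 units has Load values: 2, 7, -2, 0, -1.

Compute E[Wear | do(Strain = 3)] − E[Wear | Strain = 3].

6.6

Every unit gets Strain=3 under the intervention. Wear values become 6, -4, 14, 10, 12; E[Wear|do(Strain=3)] = 7.6.
Conditioning on Strain=3 selects the 2 unit(s) with Load ∈ {2, 7}. Their Wear values: 6, -4. Mean = 1.
Difference = 7.6 − 1 = 6.6.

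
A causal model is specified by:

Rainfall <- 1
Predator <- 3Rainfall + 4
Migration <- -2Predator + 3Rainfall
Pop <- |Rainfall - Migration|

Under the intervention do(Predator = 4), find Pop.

6

Under do(Predator=4), the mechanism Predator <- 3Rainfall + 4 is discarded; Predator is fixed at 4.
Migration = -2Predator + 3Rainfall  [with Predator=4, Rainfall=1]  = -5
Pop = |Rainfall - Migration|  [with Rainfall=1, Migration=-5]  = 6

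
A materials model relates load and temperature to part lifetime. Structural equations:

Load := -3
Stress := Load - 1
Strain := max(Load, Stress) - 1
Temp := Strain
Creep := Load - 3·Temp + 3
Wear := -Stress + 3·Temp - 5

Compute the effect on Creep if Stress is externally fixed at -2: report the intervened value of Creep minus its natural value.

do(Stress=-2) replaces the equation Stress := Load - 1 with the constant Stress = -2.
Strain = max(Load, Stress) - 1  [with Load=-3, Stress=-2]  = -3
Temp = Strain  [with Strain=-3]  = -3
Creep = Load - 3·Temp + 3  [with Load=-3, Temp=-3]  = 9
Without intervention: Stress = Load - 1  [with Load=-3]  = -4; Strain = max(Load, Stress) - 1  [with Load=-3, Stress=-4]  = -4; Temp = Strain  [with Strain=-4]  = -4; Creep = Load - 3·Temp + 3  [with Load=-3, Temp=-4]  = 12.
Change = 9 − 12 = -3.

-3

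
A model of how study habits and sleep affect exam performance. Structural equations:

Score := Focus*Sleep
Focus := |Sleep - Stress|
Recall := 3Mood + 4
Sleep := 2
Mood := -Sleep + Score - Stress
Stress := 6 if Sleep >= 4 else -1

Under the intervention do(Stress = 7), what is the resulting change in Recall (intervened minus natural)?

-12

Under do(Stress=7), the mechanism Stress := 6 if Sleep >= 4 else -1 is discarded; Stress is fixed at 7.
Focus = |Sleep - Stress|  [with Sleep=2, Stress=7]  = 5
Score = Focus*Sleep  [with Focus=5, Sleep=2]  = 10
Mood = -Sleep + Score - Stress  [with Sleep=2, Score=10, Stress=7]  = 1
Recall = 3Mood + 4  [with Mood=1]  = 7
Without intervention: Stress = 6 if Sleep >= 4 else -1  [with Sleep=2]  = -1; Focus = |Sleep - Stress|  [with Sleep=2, Stress=-1]  = 3; Score = Focus*Sleep  [with Focus=3, Sleep=2]  = 6; Mood = -Sleep + Score - Stress  [with Sleep=2, Score=6, Stress=-1]  = 5; Recall = 3Mood + 4  [with Mood=5]  = 19.
Change = 7 − 19 = -12.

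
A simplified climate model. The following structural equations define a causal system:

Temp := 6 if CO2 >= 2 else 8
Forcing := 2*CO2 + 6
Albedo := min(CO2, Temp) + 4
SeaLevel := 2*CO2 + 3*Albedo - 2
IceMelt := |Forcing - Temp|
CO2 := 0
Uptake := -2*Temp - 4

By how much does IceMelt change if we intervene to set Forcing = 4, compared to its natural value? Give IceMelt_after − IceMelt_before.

Under do(Forcing=4), the mechanism Forcing := 2*CO2 + 6 is discarded; Forcing is fixed at 4.
Temp = 6 if CO2 >= 2 else 8  [with CO2=0]  = 8
IceMelt = |Forcing - Temp|  [with Forcing=4, Temp=8]  = 4
Without intervention: Forcing = 2*CO2 + 6  [with CO2=0]  = 6; Temp = 6 if CO2 >= 2 else 8  [with CO2=0]  = 8; IceMelt = |Forcing - Temp|  [with Forcing=6, Temp=8]  = 2.
Change = 4 − 2 = 2.

2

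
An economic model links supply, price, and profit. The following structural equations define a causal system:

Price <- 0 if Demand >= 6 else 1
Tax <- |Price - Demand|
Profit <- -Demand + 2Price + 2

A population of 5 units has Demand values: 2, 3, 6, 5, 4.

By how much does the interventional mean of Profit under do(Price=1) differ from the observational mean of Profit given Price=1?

-0.5

do(Price=1) breaks Price's dependence on Demand. With Price=1 fixed, Profit across the units is 2, 1, -2, -1, 0, mean 0.
Conditioning on Price=1 selects the 4 unit(s) with Demand ∈ {2, 3, 5, 4}. Their Profit values: 2, 1, -1, 0. Mean = 0.5.
Difference = 0 − 0.5 = -0.5.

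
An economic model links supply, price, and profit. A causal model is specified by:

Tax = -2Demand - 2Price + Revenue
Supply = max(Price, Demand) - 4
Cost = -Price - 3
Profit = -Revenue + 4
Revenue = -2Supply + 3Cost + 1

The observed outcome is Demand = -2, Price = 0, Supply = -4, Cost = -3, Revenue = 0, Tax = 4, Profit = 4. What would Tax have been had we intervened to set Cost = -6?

Under do(Cost=-6), the mechanism Cost = -Price - 3 is discarded; Cost is fixed at -6.
Supply = max(Price, Demand) - 4  [with Price=0, Demand=-2]  = -4
Revenue = -2Supply + 3Cost + 1  [with Supply=-4, Cost=-6]  = -9
Tax = -2Demand - 2Price + Revenue  [with Demand=-2, Price=0, Revenue=-9]  = -5

-5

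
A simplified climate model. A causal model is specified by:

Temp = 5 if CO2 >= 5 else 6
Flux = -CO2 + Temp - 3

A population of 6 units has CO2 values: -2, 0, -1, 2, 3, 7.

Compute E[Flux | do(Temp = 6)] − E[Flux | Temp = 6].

Under do(Temp=6), Temp's equation is replaced by Temp=6 for every unit. Per-unit Flux: 5, 3, 4, 1, 0, -4. Mean = 1.5.
Observing Temp=6 restricts to units where Temp's equation naturally yields 6: CO2 ∈ {-2, 0, -1, 2, 3}. In that subpopulation Flux = 5, 3, 4, 1, 0, mean 2.6.
Difference = 1.5 − 2.6 = -1.1.

-1.1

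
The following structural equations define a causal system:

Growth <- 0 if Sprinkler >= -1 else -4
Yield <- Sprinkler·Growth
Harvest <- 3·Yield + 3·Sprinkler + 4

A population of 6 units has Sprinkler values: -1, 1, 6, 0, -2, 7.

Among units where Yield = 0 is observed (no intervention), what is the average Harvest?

E[Harvest|Yield=0] averages over only the 5 units with Yield=0 (Sprinkler = -1, 1, 6, 0, 7): Harvest = 1, 7, 22, 4, 25, mean 11.8.

11.8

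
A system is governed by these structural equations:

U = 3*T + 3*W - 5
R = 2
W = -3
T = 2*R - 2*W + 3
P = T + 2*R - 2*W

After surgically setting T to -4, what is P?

6

do(T=-4) replaces the equation T = 2*R - 2*W + 3 with the constant T = -4.
P = T + 2*R - 2*W  [with T=-4, R=2, W=-3]  = 6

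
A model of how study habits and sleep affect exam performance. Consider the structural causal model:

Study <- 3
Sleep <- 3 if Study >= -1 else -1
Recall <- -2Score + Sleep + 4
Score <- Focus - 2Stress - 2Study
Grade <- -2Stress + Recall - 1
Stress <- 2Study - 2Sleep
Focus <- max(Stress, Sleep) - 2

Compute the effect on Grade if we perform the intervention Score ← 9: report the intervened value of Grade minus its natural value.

Under do(Score=9), the mechanism Score <- Focus - 2Stress - 2Study is discarded; Score is fixed at 9.
Sleep = 3 if Study >= -1 else -1  [with Study=3]  = 3
Stress = 2Study - 2Sleep  [with Study=3, Sleep=3]  = 0
Recall = -2Score + Sleep + 4  [with Score=9, Sleep=3]  = -11
Grade = -2Stress + Recall - 1  [with Stress=0, Recall=-11]  = -12
Without intervention: Sleep = 3 if Study >= -1 else -1  [with Study=3]  = 3; Stress = 2Study - 2Sleep  [with Study=3, Sleep=3]  = 0; Focus = max(Stress, Sleep) - 2  [with Stress=0, Sleep=3]  = 1; Score = Focus - 2Stress - 2Study  [with Focus=1, Stress=0, Study=3]  = -5; Recall = -2Score + Sleep + 4  [with Score=-5, Sleep=3]  = 17; Grade = -2Stress + Recall - 1  [with Stress=0, Recall=17]  = 16.
Change = -12 − 16 = -28.

-28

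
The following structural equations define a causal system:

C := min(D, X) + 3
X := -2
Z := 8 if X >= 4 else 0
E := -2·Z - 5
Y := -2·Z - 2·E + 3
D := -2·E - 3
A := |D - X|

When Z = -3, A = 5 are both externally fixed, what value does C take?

Setting Z = -3, A = 5 by intervention discards those variables' equations.
E = -2·Z - 5  [with Z=-3]  = 1
D = -2·E - 3  [with E=1]  = -5
C = min(D, X) + 3  [with D=-5, X=-2]  = -2

-2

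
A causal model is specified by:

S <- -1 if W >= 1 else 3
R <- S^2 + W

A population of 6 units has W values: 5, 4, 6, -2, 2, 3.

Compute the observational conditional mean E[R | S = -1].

Conditioning on S=-1 selects the 5 unit(s) with W ∈ {5, 4, 6, 2, 3}. Their R values: 6, 5, 7, 3, 4. Mean = 5.

5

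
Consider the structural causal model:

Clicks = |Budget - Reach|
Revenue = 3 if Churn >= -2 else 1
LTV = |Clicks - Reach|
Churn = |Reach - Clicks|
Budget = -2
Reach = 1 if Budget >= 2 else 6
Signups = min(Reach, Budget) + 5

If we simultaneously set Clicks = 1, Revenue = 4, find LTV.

5

Under do(Clicks = 1, Revenue = 4), each intervened variable's structural equation is replaced by its fixed value.
Reach = 1 if Budget >= 2 else 6  [with Budget=-2]  = 6
LTV = |Clicks - Reach|  [with Clicks=1, Reach=6]  = 5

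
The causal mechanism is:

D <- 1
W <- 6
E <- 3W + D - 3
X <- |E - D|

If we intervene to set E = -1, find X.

2

The intervention breaks the incoming arrows to E: E <- 3W + D - 3 no longer applies, and E = -1.
X = |E - D|  [with E=-1, D=1]  = 2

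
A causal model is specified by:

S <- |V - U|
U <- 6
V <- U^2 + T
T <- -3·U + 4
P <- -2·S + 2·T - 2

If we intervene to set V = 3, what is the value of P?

-36

do(V=3) replaces the equation V <- U^2 + T with the constant V = 3.
T = -3·U + 4  [with U=6]  = -14
S = |V - U|  [with V=3, U=6]  = 3
P = -2·S + 2·T - 2  [with S=3, T=-14]  = -36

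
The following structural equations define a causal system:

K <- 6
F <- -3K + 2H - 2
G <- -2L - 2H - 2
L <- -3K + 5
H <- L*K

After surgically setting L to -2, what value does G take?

Under do(L=-2), the mechanism L <- -3K + 5 is discarded; L is fixed at -2.
H = L*K  [with L=-2, K=6]  = -12
G = -2L - 2H - 2  [with L=-2, H=-12]  = 26

26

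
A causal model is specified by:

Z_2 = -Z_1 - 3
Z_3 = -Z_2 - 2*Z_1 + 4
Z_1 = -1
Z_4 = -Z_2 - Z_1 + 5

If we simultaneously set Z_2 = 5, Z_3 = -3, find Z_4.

Setting Z_2 = 5, Z_3 = -3 by intervention discards those variables' equations.
Z_4 = -Z_2 - Z_1 + 5  [with Z_2=5, Z_1=-1]  = 1

1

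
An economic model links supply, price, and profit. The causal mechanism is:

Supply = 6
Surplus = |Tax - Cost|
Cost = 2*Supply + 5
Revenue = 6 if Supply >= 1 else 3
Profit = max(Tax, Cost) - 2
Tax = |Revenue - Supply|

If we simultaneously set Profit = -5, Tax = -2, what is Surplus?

Setting Profit = -5, Tax = -2 by intervention discards those variables' equations.
Cost = 2*Supply + 5  [with Supply=6]  = 17
Surplus = |Tax - Cost|  [with Tax=-2, Cost=17]  = 19

19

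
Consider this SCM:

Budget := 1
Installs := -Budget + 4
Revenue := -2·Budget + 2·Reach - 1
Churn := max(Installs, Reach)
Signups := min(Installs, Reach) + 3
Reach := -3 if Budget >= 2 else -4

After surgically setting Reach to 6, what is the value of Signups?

6

Under do(Reach=6), the mechanism Reach := -3 if Budget >= 2 else -4 is discarded; Reach is fixed at 6.
Installs = -Budget + 4  [with Budget=1]  = 3
Signups = min(Installs, Reach) + 3  [with Installs=3, Reach=6]  = 6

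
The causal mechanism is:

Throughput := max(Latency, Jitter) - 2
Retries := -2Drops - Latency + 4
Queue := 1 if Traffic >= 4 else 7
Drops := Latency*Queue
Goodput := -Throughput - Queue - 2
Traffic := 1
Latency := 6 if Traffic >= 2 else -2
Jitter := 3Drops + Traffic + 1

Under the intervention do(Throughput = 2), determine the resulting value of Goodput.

do(Throughput=2) replaces the equation Throughput := max(Latency, Jitter) - 2 with the constant Throughput = 2.
Queue = 1 if Traffic >= 4 else 7  [with Traffic=1]  = 7
Goodput = -Throughput - Queue - 2  [with Throughput=2, Queue=7]  = -11

-11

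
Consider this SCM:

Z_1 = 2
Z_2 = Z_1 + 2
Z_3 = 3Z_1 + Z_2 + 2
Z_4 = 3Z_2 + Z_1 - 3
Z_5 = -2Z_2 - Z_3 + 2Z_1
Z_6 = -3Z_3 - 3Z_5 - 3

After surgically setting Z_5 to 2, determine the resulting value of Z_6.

The intervention breaks the incoming arrows to Z_5: Z_5 = -2Z_2 - Z_3 + 2Z_1 no longer applies, and Z_5 = 2.
Z_2 = Z_1 + 2  [with Z_1=2]  = 4
Z_3 = 3Z_1 + Z_2 + 2  [with Z_1=2, Z_2=4]  = 12
Z_6 = -3Z_3 - 3Z_5 - 3  [with Z_3=12, Z_5=2]  = -45

-45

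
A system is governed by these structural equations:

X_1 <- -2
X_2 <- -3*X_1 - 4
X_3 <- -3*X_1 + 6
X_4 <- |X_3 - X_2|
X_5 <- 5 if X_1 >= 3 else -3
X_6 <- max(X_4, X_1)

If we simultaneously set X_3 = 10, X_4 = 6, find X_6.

Setting X_3 = 10, X_4 = 6 by intervention discards those variables' equations.
X_6 = max(X_4, X_1)  [with X_4=6, X_1=-2]  = 6

6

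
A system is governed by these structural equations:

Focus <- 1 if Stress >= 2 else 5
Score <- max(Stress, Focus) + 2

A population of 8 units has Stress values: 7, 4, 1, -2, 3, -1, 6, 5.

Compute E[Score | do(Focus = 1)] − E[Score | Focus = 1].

The intervention sets Focus=1 in all 8 units regardless of Stress. Recomputing Score per unit gives 9, 6, 3, 3, 5, 3, 8, 7; average 5.5.
Observing Focus=1 restricts to units where Focus's equation naturally yields 1: Stress ∈ {7, 4, 3, 6, 5}. In that subpopulation Score = 9, 6, 5, 8, 7, mean 7.
Difference = 5.5 − 7 = -1.5.

-1.5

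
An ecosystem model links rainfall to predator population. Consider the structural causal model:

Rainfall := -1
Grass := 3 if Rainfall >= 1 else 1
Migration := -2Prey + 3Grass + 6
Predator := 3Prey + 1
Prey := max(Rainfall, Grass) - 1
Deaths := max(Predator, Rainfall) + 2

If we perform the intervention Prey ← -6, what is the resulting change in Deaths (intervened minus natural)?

do(Prey=-6) replaces the equation Prey := max(Rainfall, Grass) - 1 with the constant Prey = -6.
Predator = 3Prey + 1  [with Prey=-6]  = -17
Deaths = max(Predator, Rainfall) + 2  [with Predator=-17, Rainfall=-1]  = 1
Without intervention: Grass = 3 if Rainfall >= 1 else 1  [with Rainfall=-1]  = 1; Prey = max(Rainfall, Grass) - 1  [with Rainfall=-1, Grass=1]  = 0; Predator = 3Prey + 1  [with Prey=0]  = 1; Deaths = max(Predator, Rainfall) + 2  [with Predator=1, Rainfall=-1]  = 3.
Change = 1 − 3 = -2.

-2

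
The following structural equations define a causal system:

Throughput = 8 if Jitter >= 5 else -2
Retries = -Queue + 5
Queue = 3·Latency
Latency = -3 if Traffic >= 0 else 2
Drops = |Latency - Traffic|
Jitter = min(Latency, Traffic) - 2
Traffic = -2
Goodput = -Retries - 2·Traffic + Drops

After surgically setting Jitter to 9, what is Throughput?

Intervening sets Jitter = 9 and removes its equation (Jitter = min(Latency, Traffic) - 2).
Throughput = 8 if Jitter >= 5 else -2  [with Jitter=9]  = 8

8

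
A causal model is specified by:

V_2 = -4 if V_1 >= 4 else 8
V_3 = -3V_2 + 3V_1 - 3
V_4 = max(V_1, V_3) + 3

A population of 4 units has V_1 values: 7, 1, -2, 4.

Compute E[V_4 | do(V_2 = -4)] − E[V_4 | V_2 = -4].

The intervention sets V_2=-4 in all 4 units regardless of V_1. Recomputing V_4 per unit gives 33, 15, 6, 24; average 19.5.
Observing V_2=-4 restricts to units where V_2's equation naturally yields -4: V_1 ∈ {7, 4}. In that subpopulation V_4 = 33, 24, mean 28.5.
Difference = 19.5 − 28.5 = -9.

-9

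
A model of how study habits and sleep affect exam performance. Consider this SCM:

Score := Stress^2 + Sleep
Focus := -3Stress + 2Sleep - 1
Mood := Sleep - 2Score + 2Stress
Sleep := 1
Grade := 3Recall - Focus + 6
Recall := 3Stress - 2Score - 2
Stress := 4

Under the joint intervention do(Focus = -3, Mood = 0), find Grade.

-63

Under do(Focus = -3, Mood = 0), each intervened variable's structural equation is replaced by its fixed value.
Score = Stress^2 + Sleep  [with Stress=4, Sleep=1]  = 17
Recall = 3Stress - 2Score - 2  [with Stress=4, Score=17]  = -24
Grade = 3Recall - Focus + 6  [with Recall=-24, Focus=-3]  = -63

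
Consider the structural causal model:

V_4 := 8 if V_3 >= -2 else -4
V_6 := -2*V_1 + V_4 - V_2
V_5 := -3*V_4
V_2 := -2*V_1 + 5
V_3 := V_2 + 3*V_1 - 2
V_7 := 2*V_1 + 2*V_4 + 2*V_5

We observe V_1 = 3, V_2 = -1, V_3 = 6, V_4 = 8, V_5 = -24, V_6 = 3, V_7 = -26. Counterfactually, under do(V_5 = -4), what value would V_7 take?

14

Under do(V_5=-4), the mechanism V_5 := -3*V_4 is discarded; V_5 is fixed at -4.
V_2 = -2*V_1 + 5  [with V_1=3]  = -1
V_3 = V_2 + 3*V_1 - 2  [with V_2=-1, V_1=3]  = 6
V_4 = 8 if V_3 >= -2 else -4  [with V_3=6]  = 8
V_7 = 2*V_1 + 2*V_4 + 2*V_5  [with V_1=3, V_4=8, V_5=-4]  = 14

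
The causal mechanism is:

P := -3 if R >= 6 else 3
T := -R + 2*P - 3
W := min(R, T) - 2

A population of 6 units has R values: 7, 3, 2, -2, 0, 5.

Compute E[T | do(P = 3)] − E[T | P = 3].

-0.9

Under do(P=3), P's equation is replaced by P=3 for every unit. Per-unit T: -4, 0, 1, 5, 3, -2. Mean = 0.5.
Observing P=3 restricts to units where P's equation naturally yields 3: R ∈ {3, 2, -2, 0, 5}. In that subpopulation T = 0, 1, 5, 3, -2, mean 1.4.
Difference = 0.5 − 1.4 = -0.9.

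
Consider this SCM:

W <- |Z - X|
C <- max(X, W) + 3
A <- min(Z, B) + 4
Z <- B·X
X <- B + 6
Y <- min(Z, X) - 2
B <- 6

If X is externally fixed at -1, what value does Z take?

-6

The intervention breaks the incoming arrows to X: X <- B + 6 no longer applies, and X = -1.
Z = B·X  [with B=6, X=-1]  = -6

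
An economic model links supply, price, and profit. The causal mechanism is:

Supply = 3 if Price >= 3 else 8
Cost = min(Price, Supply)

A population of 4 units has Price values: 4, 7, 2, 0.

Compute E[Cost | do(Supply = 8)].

3.25

Under do(Supply=8), Supply's equation is replaced by Supply=8 for every unit. Per-unit Cost: 4, 7, 2, 0. Mean = 3.25.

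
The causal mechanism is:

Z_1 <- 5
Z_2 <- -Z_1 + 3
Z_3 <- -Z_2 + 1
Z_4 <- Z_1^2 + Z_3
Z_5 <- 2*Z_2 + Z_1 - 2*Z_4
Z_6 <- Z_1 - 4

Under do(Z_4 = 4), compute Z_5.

Intervening sets Z_4 = 4 and removes its equation (Z_4 <- Z_1^2 + Z_3).
Z_2 = -Z_1 + 3  [with Z_1=5]  = -2
Z_5 = 2*Z_2 + Z_1 - 2*Z_4  [with Z_2=-2, Z_1=5, Z_4=4]  = -7

-7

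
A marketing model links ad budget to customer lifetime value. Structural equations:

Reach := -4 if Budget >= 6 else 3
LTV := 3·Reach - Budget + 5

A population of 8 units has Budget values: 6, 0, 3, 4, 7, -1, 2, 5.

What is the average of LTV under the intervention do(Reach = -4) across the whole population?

-10.25

Every unit gets Reach=-4 under the intervention. LTV values become -13, -7, -10, -11, -14, -6, -9, -12; E[LTV|do(Reach=-4)] = -10.25.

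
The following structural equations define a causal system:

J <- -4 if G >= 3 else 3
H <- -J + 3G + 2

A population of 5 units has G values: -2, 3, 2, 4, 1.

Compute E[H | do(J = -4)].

Under do(J=-4), J's equation is replaced by J=-4 for every unit. Per-unit H: 0, 15, 12, 18, 9. Mean = 10.8.

10.8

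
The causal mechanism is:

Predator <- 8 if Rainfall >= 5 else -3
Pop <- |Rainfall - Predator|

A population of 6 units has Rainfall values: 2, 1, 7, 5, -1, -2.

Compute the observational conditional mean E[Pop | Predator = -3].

E[Pop|Predator=-3] averages over only the 4 units with Predator=-3 (Rainfall = 2, 1, -1, -2): Pop = 5, 4, 2, 1, mean 3.

3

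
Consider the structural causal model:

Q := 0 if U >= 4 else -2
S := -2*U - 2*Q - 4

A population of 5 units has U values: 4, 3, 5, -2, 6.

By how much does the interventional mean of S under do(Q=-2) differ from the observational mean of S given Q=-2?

Under do(Q=-2), Q's equation is replaced by Q=-2 for every unit. Per-unit S: -8, -6, -10, 4, -12. Mean = -6.4.
E[S|Q=-2] averages over only the 2 units with Q=-2 (U = 3, -2): S = -6, 4, mean -1.
Difference = -6.4 − (-1) = -5.4.

-5.4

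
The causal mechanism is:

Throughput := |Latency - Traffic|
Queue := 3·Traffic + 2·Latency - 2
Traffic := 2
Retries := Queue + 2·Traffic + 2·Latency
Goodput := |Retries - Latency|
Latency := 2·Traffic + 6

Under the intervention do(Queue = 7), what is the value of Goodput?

The intervention breaks the incoming arrows to Queue: Queue := 3·Traffic + 2·Latency - 2 no longer applies, and Queue = 7.
Latency = 2·Traffic + 6  [with Traffic=2]  = 10
Retries = Queue + 2·Traffic + 2·Latency  [with Queue=7, Traffic=2, Latency=10]  = 31
Goodput = |Retries - Latency|  [with Retries=31, Latency=10]  = 21

21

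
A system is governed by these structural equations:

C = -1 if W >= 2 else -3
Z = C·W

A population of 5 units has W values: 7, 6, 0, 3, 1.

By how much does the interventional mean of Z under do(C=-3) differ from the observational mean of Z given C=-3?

-8.7

Under do(C=-3), C's equation is replaced by C=-3 for every unit. Per-unit Z: -21, -18, 0, -9, -3. Mean = -10.2.
Observing C=-3 restricts to units where C's equation naturally yields -3: W ∈ {0, 1}. In that subpopulation Z = 0, -3, mean -1.5.
Difference = -10.2 − (-1.5) = -8.7.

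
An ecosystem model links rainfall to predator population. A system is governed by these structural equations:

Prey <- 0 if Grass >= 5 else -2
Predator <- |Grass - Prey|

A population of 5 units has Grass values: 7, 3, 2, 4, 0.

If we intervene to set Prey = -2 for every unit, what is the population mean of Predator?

5.2

The intervention sets Prey=-2 in all 5 units regardless of Grass. Recomputing Predator per unit gives 9, 5, 4, 6, 2; average 5.2.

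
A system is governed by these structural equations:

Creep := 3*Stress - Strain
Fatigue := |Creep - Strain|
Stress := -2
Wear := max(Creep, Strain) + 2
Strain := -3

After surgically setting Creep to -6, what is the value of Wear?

The intervention breaks the incoming arrows to Creep: Creep := 3*Stress - Strain no longer applies, and Creep = -6.
Wear = max(Creep, Strain) + 2  [with Creep=-6, Strain=-3]  = -1

-1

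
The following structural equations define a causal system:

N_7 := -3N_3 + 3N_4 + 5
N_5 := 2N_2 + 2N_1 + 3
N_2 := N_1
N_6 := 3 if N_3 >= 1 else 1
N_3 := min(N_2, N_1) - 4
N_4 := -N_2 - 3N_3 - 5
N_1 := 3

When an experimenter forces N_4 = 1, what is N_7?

11

The intervention breaks the incoming arrows to N_4: N_4 := -N_2 - 3N_3 - 5 no longer applies, and N_4 = 1.
N_2 = N_1  [with N_1=3]  = 3
N_3 = min(N_2, N_1) - 4  [with N_2=3, N_1=3]  = -1
N_7 = -3N_3 + 3N_4 + 5  [with N_3=-1, N_4=1]  = 11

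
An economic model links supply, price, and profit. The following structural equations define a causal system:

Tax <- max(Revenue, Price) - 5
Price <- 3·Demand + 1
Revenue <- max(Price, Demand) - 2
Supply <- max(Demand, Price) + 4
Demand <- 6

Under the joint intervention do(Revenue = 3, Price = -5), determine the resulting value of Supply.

10

Setting Revenue = 3, Price = -5 by intervention discards those variables' equations.
Supply = max(Demand, Price) + 4  [with Demand=6, Price=-5]  = 10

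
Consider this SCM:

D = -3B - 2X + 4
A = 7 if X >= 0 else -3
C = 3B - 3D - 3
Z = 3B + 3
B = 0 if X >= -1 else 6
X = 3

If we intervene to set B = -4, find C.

Under do(B=-4), the mechanism B = 0 if X >= -1 else 6 is discarded; B is fixed at -4.
D = -3B - 2X + 4  [with B=-4, X=3]  = 10
C = 3B - 3D - 3  [with B=-4, D=10]  = -45

-45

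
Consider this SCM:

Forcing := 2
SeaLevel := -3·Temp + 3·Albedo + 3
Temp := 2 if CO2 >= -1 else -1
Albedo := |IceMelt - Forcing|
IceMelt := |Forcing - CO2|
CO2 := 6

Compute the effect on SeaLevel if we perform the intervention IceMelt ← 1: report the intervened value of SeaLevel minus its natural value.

-3

Under do(IceMelt=1), the mechanism IceMelt := |Forcing - CO2| is discarded; IceMelt is fixed at 1.
Temp = 2 if CO2 >= -1 else -1  [with CO2=6]  = 2
Albedo = |IceMelt - Forcing|  [with IceMelt=1, Forcing=2]  = 1
SeaLevel = -3·Temp + 3·Albedo + 3  [with Temp=2, Albedo=1]  = 0
Without intervention: Temp = 2 if CO2 >= -1 else -1  [with CO2=6]  = 2; IceMelt = |Forcing - CO2|  [with Forcing=2, CO2=6]  = 4; Albedo = |IceMelt - Forcing|  [with IceMelt=4, Forcing=2]  = 2; SeaLevel = -3·Temp + 3·Albedo + 3  [with Temp=2, Albedo=2]  = 3.
Change = 0 − 3 = -3.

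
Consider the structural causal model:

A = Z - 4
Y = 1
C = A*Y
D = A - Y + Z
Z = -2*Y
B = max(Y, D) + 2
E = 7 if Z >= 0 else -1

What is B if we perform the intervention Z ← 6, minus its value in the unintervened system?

6

Under do(Z=6), the mechanism Z = -2*Y is discarded; Z is fixed at 6.
A = Z - 4  [with Z=6]  = 2
D = A - Y + Z  [with A=2, Y=1, Z=6]  = 7
B = max(Y, D) + 2  [with Y=1, D=7]  = 9
Without intervention: Z = -2*Y  [with Y=1]  = -2; A = Z - 4  [with Z=-2]  = -6; D = A - Y + Z  [with A=-6, Y=1, Z=-2]  = -9; B = max(Y, D) + 2  [with Y=1, D=-9]  = 3.
Change = 9 − 3 = 6.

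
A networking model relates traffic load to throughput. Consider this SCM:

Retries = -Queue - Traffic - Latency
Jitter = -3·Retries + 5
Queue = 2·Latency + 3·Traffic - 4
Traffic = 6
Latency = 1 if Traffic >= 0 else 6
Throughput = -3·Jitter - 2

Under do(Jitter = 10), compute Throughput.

The intervention breaks the incoming arrows to Jitter: Jitter = -3·Retries + 5 no longer applies, and Jitter = 10.
Throughput = -3·Jitter - 2  [with Jitter=10]  = -32

-32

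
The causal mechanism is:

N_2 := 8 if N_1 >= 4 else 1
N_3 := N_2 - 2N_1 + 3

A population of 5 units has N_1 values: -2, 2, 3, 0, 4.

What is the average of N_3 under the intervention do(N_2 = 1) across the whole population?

The intervention sets N_2=1 in all 5 units regardless of N_1. Recomputing N_3 per unit gives 8, 0, -2, 4, -4; average 1.2.

1.2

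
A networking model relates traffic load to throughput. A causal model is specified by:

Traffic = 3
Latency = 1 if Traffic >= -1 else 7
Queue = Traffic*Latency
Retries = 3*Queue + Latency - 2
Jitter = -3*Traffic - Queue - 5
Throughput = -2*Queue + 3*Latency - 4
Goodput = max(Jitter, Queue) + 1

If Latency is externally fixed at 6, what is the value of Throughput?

-22

Under do(Latency=6), the mechanism Latency = 1 if Traffic >= -1 else 7 is discarded; Latency is fixed at 6.
Queue = Traffic*Latency  [with Traffic=3, Latency=6]  = 18
Throughput = -2*Queue + 3*Latency - 4  [with Queue=18, Latency=6]  = -22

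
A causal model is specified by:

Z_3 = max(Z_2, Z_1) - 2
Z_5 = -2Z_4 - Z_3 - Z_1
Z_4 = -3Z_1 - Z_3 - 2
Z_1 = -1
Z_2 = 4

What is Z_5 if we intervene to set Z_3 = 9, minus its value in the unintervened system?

do(Z_3=9) replaces the equation Z_3 = max(Z_2, Z_1) - 2 with the constant Z_3 = 9.
Z_4 = -3Z_1 - Z_3 - 2  [with Z_1=-1, Z_3=9]  = -8
Z_5 = -2Z_4 - Z_3 - Z_1  [with Z_4=-8, Z_3=9, Z_1=-1]  = 8
Without intervention: Z_3 = max(Z_2, Z_1) - 2  [with Z_2=4, Z_1=-1]  = 2; Z_4 = -3Z_1 - Z_3 - 2  [with Z_1=-1, Z_3=2]  = -1; Z_5 = -2Z_4 - Z_3 - Z_1  [with Z_4=-1, Z_3=2, Z_1=-1]  = 1.
Change = 8 − 1 = 7.

7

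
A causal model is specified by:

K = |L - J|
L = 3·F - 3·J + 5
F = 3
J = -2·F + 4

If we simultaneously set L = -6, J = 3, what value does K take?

9

The joint intervention fixes L = -6, J = 3, removing each variable's own equation.
K = |L - J|  [with L=-6, J=3]  = 9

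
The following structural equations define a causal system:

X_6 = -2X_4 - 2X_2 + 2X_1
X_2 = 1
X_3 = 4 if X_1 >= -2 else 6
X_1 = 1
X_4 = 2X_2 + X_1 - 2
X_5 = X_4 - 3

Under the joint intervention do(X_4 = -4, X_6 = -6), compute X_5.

Setting X_4 = -4, X_6 = -6 by intervention discards those variables' equations.
X_5 = X_4 - 3  [with X_4=-4]  = -7

-7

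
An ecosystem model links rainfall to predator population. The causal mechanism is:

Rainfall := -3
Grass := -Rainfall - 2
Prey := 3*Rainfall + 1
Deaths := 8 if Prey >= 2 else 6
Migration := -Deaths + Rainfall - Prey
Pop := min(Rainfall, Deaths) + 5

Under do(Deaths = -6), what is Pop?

-1

Under do(Deaths=-6), the mechanism Deaths := 8 if Prey >= 2 else 6 is discarded; Deaths is fixed at -6.
Pop = min(Rainfall, Deaths) + 5  [with Rainfall=-3, Deaths=-6]  = -1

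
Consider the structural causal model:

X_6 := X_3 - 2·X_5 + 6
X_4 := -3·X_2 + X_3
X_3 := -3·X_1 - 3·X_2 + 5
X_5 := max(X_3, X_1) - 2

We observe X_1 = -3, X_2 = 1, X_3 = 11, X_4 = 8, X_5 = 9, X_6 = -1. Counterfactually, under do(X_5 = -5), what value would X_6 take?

The intervention breaks the incoming arrows to X_5: X_5 := max(X_3, X_1) - 2 no longer applies, and X_5 = -5.
X_3 = -3·X_1 - 3·X_2 + 5  [with X_1=-3, X_2=1]  = 11
X_6 = X_3 - 2·X_5 + 6  [with X_3=11, X_5=-5]  = 27

27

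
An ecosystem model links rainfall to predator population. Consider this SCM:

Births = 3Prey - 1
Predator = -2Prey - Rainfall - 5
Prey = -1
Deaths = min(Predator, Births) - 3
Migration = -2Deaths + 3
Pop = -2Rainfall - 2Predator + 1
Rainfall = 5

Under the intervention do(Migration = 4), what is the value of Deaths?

-11

do(Migration=4) replaces the equation Migration = -2Deaths + 3 with the constant Migration = 4.
Since Deaths is not a descendant of the intervened variable, it is unaffected.
Predator = -2Prey - Rainfall - 5  [with Prey=-1, Rainfall=5]  = -8
Births = 3Prey - 1  [with Prey=-1]  = -4
Deaths = min(Predator, Births) - 3  [with Predator=-8, Births=-4]  = -11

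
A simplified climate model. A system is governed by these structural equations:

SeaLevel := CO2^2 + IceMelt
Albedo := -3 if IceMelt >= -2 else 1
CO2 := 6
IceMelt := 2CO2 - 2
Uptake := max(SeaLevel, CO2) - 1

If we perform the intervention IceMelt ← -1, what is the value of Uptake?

do(IceMelt=-1) replaces the equation IceMelt := 2CO2 - 2 with the constant IceMelt = -1.
SeaLevel = CO2^2 + IceMelt  [with CO2=6, IceMelt=-1]  = 35
Uptake = max(SeaLevel, CO2) - 1  [with SeaLevel=35, CO2=6]  = 34

34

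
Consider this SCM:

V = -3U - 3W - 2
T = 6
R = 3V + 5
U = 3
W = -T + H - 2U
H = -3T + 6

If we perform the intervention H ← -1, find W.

The intervention breaks the incoming arrows to H: H = -3T + 6 no longer applies, and H = -1.
W = -T + H - 2U  [with T=6, H=-1, U=3]  = -13

-13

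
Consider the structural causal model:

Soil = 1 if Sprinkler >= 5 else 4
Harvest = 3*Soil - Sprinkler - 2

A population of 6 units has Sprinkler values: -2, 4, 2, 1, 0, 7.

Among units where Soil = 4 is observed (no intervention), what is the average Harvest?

9

E[Harvest|Soil=4] averages over only the 5 units with Soil=4 (Sprinkler = -2, 4, 2, 1, 0): Harvest = 12, 6, 8, 9, 10, mean 9.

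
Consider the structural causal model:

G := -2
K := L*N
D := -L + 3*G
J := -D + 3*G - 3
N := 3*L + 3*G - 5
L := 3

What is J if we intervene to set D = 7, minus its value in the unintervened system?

-16

The intervention breaks the incoming arrows to D: D := -L + 3*G no longer applies, and D = 7.
J = -D + 3*G - 3  [with D=7, G=-2]  = -16
Without intervention: D = -L + 3*G  [with L=3, G=-2]  = -9; J = -D + 3*G - 3  [with D=-9, G=-2]  = 0.
Change = -16 − 0 = -16.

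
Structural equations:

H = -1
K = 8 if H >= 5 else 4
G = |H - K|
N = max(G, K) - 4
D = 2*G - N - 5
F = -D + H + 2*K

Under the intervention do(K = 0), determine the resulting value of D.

do(K=0) replaces the equation K = 8 if H >= 5 else 4 with the constant K = 0.
G = |H - K|  [with H=-1, K=0]  = 1
N = max(G, K) - 4  [with G=1, K=0]  = -3
D = 2*G - N - 5  [with G=1, N=-3]  = 0

0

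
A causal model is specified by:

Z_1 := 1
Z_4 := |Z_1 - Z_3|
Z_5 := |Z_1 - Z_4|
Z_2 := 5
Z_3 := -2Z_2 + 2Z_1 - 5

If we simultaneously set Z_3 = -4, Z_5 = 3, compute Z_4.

5

The joint intervention fixes Z_3 = -4, Z_5 = 3, removing each variable's own equation.
Z_4 = |Z_1 - Z_3|  [with Z_1=1, Z_3=-4]  = 5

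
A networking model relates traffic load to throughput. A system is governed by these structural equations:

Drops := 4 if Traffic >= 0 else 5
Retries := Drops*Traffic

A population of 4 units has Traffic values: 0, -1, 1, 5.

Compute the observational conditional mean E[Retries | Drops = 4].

Conditioning on Drops=4 selects the 3 unit(s) with Traffic ∈ {0, 1, 5}. Their Retries values: 0, 4, 20. Mean = 8.

8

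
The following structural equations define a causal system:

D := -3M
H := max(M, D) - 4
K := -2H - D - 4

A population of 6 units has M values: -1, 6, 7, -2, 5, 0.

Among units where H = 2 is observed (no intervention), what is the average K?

-2

Observing H=2 restricts to units where H's equation naturally yields 2: M ∈ {6, -2}. In that subpopulation K = 10, -14, mean -2.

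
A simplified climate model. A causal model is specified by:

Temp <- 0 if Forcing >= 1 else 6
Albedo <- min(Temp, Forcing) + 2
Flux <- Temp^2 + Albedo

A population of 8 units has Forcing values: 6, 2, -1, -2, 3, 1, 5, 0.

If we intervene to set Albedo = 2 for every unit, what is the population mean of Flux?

The intervention sets Albedo=2 in all 8 units regardless of Forcing. Recomputing Flux per unit gives 2, 2, 38, 38, 2, 2, 2, 38; average 15.5.

15.5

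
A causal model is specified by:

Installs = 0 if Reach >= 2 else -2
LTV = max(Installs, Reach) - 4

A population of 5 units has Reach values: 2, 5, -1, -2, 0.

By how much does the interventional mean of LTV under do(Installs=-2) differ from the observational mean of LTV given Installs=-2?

1.8

Every unit gets Installs=-2 under the intervention. LTV values become -2, 1, -5, -6, -4; E[LTV|do(Installs=-2)] = -3.2.
E[LTV|Installs=-2] averages over only the 3 units with Installs=-2 (Reach = -1, -2, 0): LTV = -5, -6, -4, mean -5.
Difference = -3.2 − (-5) = 1.8.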